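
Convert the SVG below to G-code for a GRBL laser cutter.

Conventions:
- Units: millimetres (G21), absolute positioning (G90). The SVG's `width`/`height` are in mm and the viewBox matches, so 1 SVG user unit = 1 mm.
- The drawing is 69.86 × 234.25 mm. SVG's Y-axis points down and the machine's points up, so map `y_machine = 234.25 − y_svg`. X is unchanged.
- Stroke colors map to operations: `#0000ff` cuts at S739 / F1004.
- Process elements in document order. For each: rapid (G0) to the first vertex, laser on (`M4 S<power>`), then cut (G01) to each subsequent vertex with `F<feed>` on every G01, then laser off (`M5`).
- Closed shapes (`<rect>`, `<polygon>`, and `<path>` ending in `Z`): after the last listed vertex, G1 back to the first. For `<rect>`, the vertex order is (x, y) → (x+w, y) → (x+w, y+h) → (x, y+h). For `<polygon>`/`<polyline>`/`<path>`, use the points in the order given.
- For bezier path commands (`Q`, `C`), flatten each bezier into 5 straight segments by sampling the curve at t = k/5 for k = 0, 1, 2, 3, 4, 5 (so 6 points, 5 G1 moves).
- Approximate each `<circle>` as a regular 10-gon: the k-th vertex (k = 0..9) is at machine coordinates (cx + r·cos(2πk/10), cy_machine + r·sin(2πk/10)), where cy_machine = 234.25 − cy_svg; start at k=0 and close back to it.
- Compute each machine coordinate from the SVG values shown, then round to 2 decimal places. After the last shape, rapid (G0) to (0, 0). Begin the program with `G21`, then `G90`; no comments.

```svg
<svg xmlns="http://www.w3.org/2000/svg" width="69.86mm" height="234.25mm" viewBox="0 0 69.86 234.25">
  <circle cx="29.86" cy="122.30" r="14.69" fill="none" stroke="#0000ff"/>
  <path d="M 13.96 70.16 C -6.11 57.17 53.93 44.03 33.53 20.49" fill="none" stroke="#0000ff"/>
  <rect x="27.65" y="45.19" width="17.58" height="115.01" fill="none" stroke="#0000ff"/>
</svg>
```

viewBox `0 0 69.86 234.25` with mm width/height → 1 unit = 1 mm. Flip: y_m = 234.25 − y_svg.

**Shape 1** — `<circle>` circle, stroke `#0000ff` → cut (S739, F1004). Machine vertices: (44.55,111.95) → (41.74,120.58) → (34.40,125.92) → (25.32,125.92) → (17.98,120.58) → (15.17,111.95) → (17.98,103.32) → (25.32,97.98) → (34.40,97.98) → (41.74,103.32) → (44.55,111.95). Closed: final G1 returns to the first vertex.

**Shape 2** — `<path>` cubic bezier, stroke `#0000ff` → cut (S739, F1004). Control points (SVG): P0=(13.96,70.16), P1=(-6.11,57.17), P2=(53.93,44.03), P3=(33.53,20.49); sampled at t=k/5. Machine vertices: (13.96,164.09) → (10.25,171.98) → (18.05,180.41) → (29.67,189.85) → (37.40,200.80) → (33.53,213.76). Open path.

**Shape 3** — `<rect>` rectangle, stroke `#0000ff` → cut (S739, F1004). Machine vertices: (27.65,189.06) → (45.23,189.06) → (45.23,74.05) → (27.65,74.05) → (27.65,189.06). Closed: final G1 returns to the first vertex.

G21
G90
G0 X44.55 Y111.95
M4 S739
G01 X41.74 Y120.58 F1004
G01 X34.40 Y125.92 F1004
G01 X25.32 Y125.92 F1004
G01 X17.98 Y120.58 F1004
G01 X15.17 Y111.95 F1004
G01 X17.98 Y103.32 F1004
G01 X25.32 Y97.98 F1004
G01 X34.40 Y97.98 F1004
G01 X41.74 Y103.32 F1004
G01 X44.55 Y111.95 F1004
M5
G0 X13.96 Y164.09
M4 S739
G01 X10.25 Y171.98 F1004
G01 X18.05 Y180.41 F1004
G01 X29.67 Y189.85 F1004
G01 X37.40 Y200.80 F1004
G01 X33.53 Y213.76 F1004
M5
G0 X27.65 Y189.06
M4 S739
G01 X45.23 Y189.06 F1004
G01 X45.23 Y74.05 F1004
G01 X27.65 Y74.05 F1004
G01 X27.65 Y189.06 F1004
M5
G0 X0.00 Y0.00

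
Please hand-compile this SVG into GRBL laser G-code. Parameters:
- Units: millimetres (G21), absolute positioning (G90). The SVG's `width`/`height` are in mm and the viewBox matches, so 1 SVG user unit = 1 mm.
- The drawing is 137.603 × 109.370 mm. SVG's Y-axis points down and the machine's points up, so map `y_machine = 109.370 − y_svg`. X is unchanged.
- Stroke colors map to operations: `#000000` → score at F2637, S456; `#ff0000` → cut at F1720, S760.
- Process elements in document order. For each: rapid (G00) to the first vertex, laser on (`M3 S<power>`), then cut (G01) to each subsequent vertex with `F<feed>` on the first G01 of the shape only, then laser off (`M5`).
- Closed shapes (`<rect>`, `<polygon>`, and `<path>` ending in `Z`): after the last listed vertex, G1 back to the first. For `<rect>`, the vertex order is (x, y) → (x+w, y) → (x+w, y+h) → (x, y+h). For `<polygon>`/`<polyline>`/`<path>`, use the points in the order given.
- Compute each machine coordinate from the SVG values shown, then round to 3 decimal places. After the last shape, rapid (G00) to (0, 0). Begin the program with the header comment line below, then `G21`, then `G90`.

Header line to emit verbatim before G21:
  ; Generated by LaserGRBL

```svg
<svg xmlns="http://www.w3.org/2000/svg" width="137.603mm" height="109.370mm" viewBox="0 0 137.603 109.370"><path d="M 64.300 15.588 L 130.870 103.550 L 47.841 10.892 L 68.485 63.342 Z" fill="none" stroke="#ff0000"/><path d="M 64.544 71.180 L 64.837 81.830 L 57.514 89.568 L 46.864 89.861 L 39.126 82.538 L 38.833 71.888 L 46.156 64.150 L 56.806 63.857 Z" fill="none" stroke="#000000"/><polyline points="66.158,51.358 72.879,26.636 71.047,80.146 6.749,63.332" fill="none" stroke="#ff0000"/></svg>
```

; Generated by LaserGRBL
G21
G90
G00 X64.300 Y93.782
M3 S760
G01 X130.870 Y5.820 F1720
G01 X47.841 Y98.478
G01 X68.485 Y46.028
G01 X64.300 Y93.782
M5
G00 X64.544 Y38.190
M3 S456
G01 X64.837 Y27.540 F2637
G01 X57.514 Y19.802
G01 X46.864 Y19.509
G01 X39.126 Y26.832
G01 X38.833 Y37.482
G01 X46.156 Y45.220
G01 X56.806 Y45.513
G01 X64.544 Y38.190
M5
G00 X66.158 Y58.012
M3 S760
G01 X72.879 Y82.734 F1720
G01 X71.047 Y29.224
G01 X6.749 Y46.038
M5
G00 X0.000 Y0.000

Since the viewBox matches the mm dimensions, user units are millimetres directly. The only transform is the Y-flip y_m = 109.370 − y_svg.

Shape 1 is a closed polygon drawn with `<path>`. Its stroke #ff0000 means cut at S760, F1720. After flipping Y the toolpath is (64.300,93.782) → (130.870,5.820) → (47.841,98.478) → (68.485,46.028) → (64.300,93.782), returning to the start.

Shape 2 is a regular polygon drawn with `<path>`. Its stroke #000000 means score at S456, F2637. After flipping Y the toolpath is (64.544,38.190) → (64.837,27.540) → (57.514,19.802) → (46.864,19.509) → (39.126,26.832) → (38.833,37.482) → (46.156,45.220) → (56.806,45.513) → (64.544,38.190), returning to the start.

Shape 3 is a open polyline drawn with `<polyline>`. Its stroke #ff0000 means cut at S760, F1720. After flipping Y the toolpath is (66.158,58.012) → (72.879,82.734) → (71.047,29.224) → (6.749,46.038).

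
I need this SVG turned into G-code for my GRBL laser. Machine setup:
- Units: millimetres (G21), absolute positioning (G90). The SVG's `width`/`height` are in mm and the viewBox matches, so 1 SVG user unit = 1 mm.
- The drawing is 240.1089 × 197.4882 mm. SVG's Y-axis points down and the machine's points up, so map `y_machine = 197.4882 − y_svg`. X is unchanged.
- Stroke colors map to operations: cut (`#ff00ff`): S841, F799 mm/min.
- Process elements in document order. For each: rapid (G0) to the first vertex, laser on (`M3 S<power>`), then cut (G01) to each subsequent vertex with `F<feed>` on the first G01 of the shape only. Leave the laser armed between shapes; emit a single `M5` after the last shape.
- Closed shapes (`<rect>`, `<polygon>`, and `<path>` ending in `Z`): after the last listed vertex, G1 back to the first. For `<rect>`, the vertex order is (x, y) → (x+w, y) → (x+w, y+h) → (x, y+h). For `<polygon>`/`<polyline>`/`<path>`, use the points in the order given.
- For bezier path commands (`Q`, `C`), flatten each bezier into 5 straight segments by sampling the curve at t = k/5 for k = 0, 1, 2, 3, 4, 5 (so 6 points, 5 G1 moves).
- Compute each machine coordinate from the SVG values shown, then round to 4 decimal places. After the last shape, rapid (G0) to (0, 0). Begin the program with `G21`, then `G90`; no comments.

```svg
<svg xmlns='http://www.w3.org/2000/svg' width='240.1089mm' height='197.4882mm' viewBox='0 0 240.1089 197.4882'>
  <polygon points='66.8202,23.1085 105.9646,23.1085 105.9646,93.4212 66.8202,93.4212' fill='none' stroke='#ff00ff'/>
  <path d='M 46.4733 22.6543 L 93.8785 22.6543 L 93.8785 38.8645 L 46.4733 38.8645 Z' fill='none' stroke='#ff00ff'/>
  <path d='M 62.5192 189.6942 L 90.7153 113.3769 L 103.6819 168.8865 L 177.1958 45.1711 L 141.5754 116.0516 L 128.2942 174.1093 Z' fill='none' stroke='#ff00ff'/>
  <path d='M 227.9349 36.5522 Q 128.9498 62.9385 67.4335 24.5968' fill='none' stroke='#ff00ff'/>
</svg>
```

Since the viewBox matches the mm dimensions, user units are millimetres directly. The only transform is the Y-flip y_m = 197.4882 − y_svg.

Shape 1 is a rectangle drawn with `<polygon>`. Its stroke #ff00ff means cut at S841, F799. After flipping Y the toolpath is (66.8202,174.3797) → (105.9646,174.3797) → (105.9646,104.0670) → (66.8202,104.0670) → (66.8202,174.3797), returning to the start.

Shape 2 is a rectangle drawn with `<path>`. Its stroke #ff00ff means cut at S841, F799. After flipping Y the toolpath is (46.4733,174.8339) → (93.8785,174.8339) → (93.8785,158.6237) → (46.4733,158.6237) → (46.4733,174.8339), returning to the start.

Shape 3 is a closed polygon drawn with `<path>`. Its stroke #ff00ff means cut at S841, F799. After flipping Y the toolpath is (62.5192,7.7940) → (90.7153,84.1113) → (103.6819,28.6017) → (177.1958,152.3171) → (141.5754,81.4366) → (128.2942,23.3789) → (62.5192,7.7940), returning to the start.

Shape 4 is a quadratic bezier drawn with `<path>`. Its stroke #ff00ff means cut at S841, F799. After flipping Y the toolpath is (227.9349,160.9360) → (189.8396,152.9706) → (154.7418,150.1834) → (122.6415,152.5745) → (93.5388,160.1438) → (67.4335,172.8914).

G21
G90
G0 X66.8202 Y174.3797
M3 S841
G01 X105.9646 Y174.3797 F799
G01 X105.9646 Y104.0670
G01 X66.8202 Y104.0670
G01 X66.8202 Y174.3797
G0 X46.4733 Y174.8339
M3 S841
G01 X93.8785 Y174.8339 F799
G01 X93.8785 Y158.6237
G01 X46.4733 Y158.6237
G01 X46.4733 Y174.8339
G0 X62.5192 Y7.7940
M3 S841
G01 X90.7153 Y84.1113 F799
G01 X103.6819 Y28.6017
G01 X177.1958 Y152.3171
G01 X141.5754 Y81.4366
G01 X128.2942 Y23.3789
G01 X62.5192 Y7.7940
G0 X227.9349 Y160.9360
M3 S841
G01 X189.8396 Y152.9706 F799
G01 X154.7418 Y150.1834
G01 X122.6415 Y152.5745
G01 X93.5388 Y160.1438
G01 X67.4335 Y172.8914
M5
G0 X0.0000 Y0.0000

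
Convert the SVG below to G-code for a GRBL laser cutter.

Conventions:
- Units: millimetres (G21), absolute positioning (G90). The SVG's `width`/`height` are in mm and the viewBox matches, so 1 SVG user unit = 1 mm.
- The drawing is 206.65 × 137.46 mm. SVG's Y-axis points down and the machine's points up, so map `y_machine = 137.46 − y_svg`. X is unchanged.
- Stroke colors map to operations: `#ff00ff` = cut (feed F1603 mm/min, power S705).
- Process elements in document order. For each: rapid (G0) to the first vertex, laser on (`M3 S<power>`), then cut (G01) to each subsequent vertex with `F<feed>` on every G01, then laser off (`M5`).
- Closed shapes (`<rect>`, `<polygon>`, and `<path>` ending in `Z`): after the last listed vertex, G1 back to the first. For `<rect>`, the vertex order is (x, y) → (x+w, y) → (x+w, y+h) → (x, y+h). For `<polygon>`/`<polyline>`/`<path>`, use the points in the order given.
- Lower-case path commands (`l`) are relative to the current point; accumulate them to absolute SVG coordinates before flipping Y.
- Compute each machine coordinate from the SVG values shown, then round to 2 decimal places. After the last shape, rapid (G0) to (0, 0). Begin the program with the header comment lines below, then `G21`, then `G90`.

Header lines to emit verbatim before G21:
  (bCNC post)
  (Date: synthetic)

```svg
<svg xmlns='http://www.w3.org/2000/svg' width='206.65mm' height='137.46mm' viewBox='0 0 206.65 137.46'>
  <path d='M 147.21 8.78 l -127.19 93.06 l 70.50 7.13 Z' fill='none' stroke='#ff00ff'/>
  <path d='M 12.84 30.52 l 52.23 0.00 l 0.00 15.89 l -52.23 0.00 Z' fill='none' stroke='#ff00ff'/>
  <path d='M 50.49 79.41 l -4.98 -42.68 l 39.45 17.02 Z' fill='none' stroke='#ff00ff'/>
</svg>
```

1 u = 1 mm; y_m = 137.46 − y.

[1] `<path>` closed polygon, #ff00ff→cut S705 F1603: (147.21,128.68) → (20.02,35.62) → (90.52,28.49) → (147.21,128.68) (closed)

[2] `<path>` rectangle, #ff00ff→cut S705 F1603: (12.84,106.94) → (65.07,106.94) → (65.07,91.05) → (12.84,91.05) → (12.84,106.94) (closed)

[3] `<path>` regular polygon, #ff00ff→cut S705 F1603: (50.49,58.05) → (45.51,100.73) → (84.96,83.71) → (50.49,58.05) (closed)

(bCNC post)
(Date: synthetic)
G21
G90
G0 X147.21 Y128.68
M3 S705
G01 X20.02 Y35.62 F1603
G01 X90.52 Y28.49 F1603
G01 X147.21 Y128.68 F1603
M5
G0 X12.84 Y106.94
M3 S705
G01 X65.07 Y106.94 F1603
G01 X65.07 Y91.05 F1603
G01 X12.84 Y91.05 F1603
G01 X12.84 Y106.94 F1603
M5
G0 X50.49 Y58.05
M3 S705
G01 X45.51 Y100.73 F1603
G01 X84.96 Y83.71 F1603
G01 X50.49 Y58.05 F1603
M5
G0 X0.00 Y0.00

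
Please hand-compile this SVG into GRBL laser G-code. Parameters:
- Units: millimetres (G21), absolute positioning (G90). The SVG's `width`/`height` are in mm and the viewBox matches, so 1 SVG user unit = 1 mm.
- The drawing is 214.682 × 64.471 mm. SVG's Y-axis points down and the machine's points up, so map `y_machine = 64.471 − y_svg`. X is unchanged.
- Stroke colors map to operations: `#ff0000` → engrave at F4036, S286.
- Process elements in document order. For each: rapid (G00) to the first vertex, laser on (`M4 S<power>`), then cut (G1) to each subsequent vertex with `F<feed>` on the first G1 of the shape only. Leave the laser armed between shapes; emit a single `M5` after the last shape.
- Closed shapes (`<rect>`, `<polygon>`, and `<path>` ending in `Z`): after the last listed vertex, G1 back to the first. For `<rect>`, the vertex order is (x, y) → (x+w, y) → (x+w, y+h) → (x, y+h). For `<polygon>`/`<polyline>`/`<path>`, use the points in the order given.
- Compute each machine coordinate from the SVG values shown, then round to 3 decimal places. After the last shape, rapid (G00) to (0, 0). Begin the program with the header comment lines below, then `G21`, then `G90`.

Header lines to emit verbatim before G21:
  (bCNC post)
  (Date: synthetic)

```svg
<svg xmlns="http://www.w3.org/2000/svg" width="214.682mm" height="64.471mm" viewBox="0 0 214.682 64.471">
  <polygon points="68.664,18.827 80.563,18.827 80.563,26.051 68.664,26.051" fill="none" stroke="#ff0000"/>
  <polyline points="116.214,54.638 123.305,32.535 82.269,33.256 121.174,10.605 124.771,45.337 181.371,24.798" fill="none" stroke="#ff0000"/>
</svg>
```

(bCNC post)
(Date: synthetic)
G21
G90
G00 X68.664 Y45.644
M4 S286
G1 X80.563 Y45.644 F4036
G1 X80.563 Y38.420
G1 X68.664 Y38.420
G1 X68.664 Y45.644
G00 X116.214 Y9.833
M4 S286
G1 X123.305 Y31.936 F4036
G1 X82.269 Y31.215
G1 X121.174 Y53.866
G1 X124.771 Y19.134
G1 X181.371 Y39.673
M5
G00 X0.000 Y0.000

viewBox `0 0 214.682 64.471` with mm width/height → 1 unit = 1 mm. Flip: y_m = 64.471 − y_svg.

**Shape 1** — `<polygon>` rectangle, stroke `#ff0000` → engrave (S286, F4036). Machine vertices: (68.664,45.644) → (80.563,45.644) → (80.563,38.420) → (68.664,38.420) → (68.664,45.644). Closed: final G1 returns to the first vertex.

**Shape 2** — `<polyline>` open polyline, stroke `#ff0000` → engrave (S286, F4036). Machine vertices: (116.214,9.833) → (123.305,31.936) → (82.269,31.215) → (121.174,53.866) → (124.771,19.134) → (181.371,39.673). Open path.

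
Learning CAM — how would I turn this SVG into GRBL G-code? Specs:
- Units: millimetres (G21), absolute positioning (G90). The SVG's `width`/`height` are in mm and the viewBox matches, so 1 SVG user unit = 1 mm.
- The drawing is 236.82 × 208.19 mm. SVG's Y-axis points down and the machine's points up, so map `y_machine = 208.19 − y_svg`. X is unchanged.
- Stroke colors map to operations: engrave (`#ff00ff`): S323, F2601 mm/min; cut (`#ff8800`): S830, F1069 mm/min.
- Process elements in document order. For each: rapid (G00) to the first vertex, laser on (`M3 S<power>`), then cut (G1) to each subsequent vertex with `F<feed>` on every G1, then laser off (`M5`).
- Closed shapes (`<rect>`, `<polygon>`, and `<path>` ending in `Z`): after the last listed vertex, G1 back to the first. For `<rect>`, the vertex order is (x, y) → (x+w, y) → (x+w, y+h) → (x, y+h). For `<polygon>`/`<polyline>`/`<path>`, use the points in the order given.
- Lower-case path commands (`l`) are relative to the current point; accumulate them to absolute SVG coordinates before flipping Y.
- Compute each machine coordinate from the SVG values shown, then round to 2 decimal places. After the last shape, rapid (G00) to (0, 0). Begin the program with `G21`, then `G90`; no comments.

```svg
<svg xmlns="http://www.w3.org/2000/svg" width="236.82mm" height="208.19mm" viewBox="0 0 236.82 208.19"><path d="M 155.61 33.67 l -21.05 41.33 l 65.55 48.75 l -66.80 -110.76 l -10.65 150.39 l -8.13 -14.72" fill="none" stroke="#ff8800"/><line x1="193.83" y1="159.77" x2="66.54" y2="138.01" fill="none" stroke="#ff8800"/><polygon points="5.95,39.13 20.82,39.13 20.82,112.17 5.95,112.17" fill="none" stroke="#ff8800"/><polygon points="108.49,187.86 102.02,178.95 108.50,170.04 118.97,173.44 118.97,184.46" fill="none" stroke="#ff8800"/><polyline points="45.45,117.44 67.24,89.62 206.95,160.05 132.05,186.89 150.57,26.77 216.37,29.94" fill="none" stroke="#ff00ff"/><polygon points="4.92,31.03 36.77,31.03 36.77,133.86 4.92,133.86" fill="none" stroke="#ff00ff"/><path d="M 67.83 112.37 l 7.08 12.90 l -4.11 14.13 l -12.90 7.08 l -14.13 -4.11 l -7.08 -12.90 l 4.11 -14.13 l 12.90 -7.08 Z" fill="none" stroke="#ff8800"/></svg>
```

G21
G90
G00 X155.61 Y174.52
M3 S830
G1 X134.56 Y133.19 F1069
G1 X200.11 Y84.44 F1069
G1 X133.31 Y195.20 F1069
G1 X122.66 Y44.81 F1069
G1 X114.53 Y59.53 F1069
M5
G00 X193.83 Y48.42
M3 S830
G1 X66.54 Y70.18 F1069
M5
G00 X5.95 Y169.06
M3 S830
G1 X20.82 Y169.06 F1069
G1 X20.82 Y96.02 F1069
G1 X5.95 Y96.02 F1069
G1 X5.95 Y169.06 F1069
M5
G00 X108.49 Y20.33
M3 S830
G1 X102.02 Y29.24 F1069
G1 X108.50 Y38.15 F1069
G1 X118.97 Y34.75 F1069
G1 X118.97 Y23.73 F1069
G1 X108.49 Y20.33 F1069
M5
G00 X45.45 Y90.75
M3 S323
G1 X67.24 Y118.57 F2601
G1 X206.95 Y48.14 F2601
G1 X132.05 Y21.30 F2601
G1 X150.57 Y181.42 F2601
G1 X216.37 Y178.25 F2601
M5
G00 X4.92 Y177.16
M3 S323
G1 X36.77 Y177.16 F2601
G1 X36.77 Y74.33 F2601
G1 X4.92 Y74.33 F2601
G1 X4.92 Y177.16 F2601
M5
G00 X67.83 Y95.82
M3 S830
G1 X74.91 Y82.92 F1069
G1 X70.80 Y68.79 F1069
G1 X57.90 Y61.71 F1069
G1 X43.77 Y65.82 F1069
G1 X36.69 Y78.72 F1069
G1 X40.80 Y92.85 F1069
G1 X53.70 Y99.93 F1069
G1 X67.83 Y95.82 F1069
M5
G00 X0.00 Y0.00

Since the viewBox matches the mm dimensions, user units are millimetres directly. The only transform is the Y-flip y_m = 208.19 − y_svg.

Shape 1 is a open polyline drawn with `<path>`. Its stroke #ff8800 means cut at S830, F1069. After flipping Y the toolpath is (155.61,174.52) → (134.56,133.19) → (200.11,84.44) → (133.31,195.20) → (122.66,44.81) → (114.53,59.53).

Shape 2 is a line segment drawn with `<line>`. Its stroke #ff8800 means cut at S830, F1069. After flipping Y the toolpath is (193.83,48.42) → (66.54,70.18).

Shape 3 is a rectangle drawn with `<polygon>`. Its stroke #ff8800 means cut at S830, F1069. After flipping Y the toolpath is (5.95,169.06) → (20.82,169.06) → (20.82,96.02) → (5.95,96.02) → (5.95,169.06), returning to the start.

Shape 4 is a regular polygon drawn with `<polygon>`. Its stroke #ff8800 means cut at S830, F1069. After flipping Y the toolpath is (108.49,20.33) → (102.02,29.24) → (108.50,38.15) → (118.97,34.75) → (118.97,23.73) → (108.49,20.33), returning to the start.

Shape 5 is a open polyline drawn with `<polyline>`. Its stroke #ff00ff means engrave at S323, F2601. After flipping Y the toolpath is (45.45,90.75) → (67.24,118.57) → (206.95,48.14) → (132.05,21.30) → (150.57,181.42) → (216.37,178.25).

Shape 6 is a rectangle drawn with `<polygon>`. Its stroke #ff00ff means engrave at S323, F2601. After flipping Y the toolpath is (4.92,177.16) → (36.77,177.16) → (36.77,74.33) → (4.92,74.33) → (4.92,177.16), returning to the start.

Shape 7 is a regular polygon drawn with `<path>`. Its stroke #ff8800 means cut at S830, F1069. After flipping Y the toolpath is (67.83,95.82) → (74.91,82.92) → (70.80,68.79) → (57.90,61.71) → (43.77,65.82) → (36.69,78.72) → (40.80,92.85) → (53.70,99.93) → (67.83,95.82), returning to the start.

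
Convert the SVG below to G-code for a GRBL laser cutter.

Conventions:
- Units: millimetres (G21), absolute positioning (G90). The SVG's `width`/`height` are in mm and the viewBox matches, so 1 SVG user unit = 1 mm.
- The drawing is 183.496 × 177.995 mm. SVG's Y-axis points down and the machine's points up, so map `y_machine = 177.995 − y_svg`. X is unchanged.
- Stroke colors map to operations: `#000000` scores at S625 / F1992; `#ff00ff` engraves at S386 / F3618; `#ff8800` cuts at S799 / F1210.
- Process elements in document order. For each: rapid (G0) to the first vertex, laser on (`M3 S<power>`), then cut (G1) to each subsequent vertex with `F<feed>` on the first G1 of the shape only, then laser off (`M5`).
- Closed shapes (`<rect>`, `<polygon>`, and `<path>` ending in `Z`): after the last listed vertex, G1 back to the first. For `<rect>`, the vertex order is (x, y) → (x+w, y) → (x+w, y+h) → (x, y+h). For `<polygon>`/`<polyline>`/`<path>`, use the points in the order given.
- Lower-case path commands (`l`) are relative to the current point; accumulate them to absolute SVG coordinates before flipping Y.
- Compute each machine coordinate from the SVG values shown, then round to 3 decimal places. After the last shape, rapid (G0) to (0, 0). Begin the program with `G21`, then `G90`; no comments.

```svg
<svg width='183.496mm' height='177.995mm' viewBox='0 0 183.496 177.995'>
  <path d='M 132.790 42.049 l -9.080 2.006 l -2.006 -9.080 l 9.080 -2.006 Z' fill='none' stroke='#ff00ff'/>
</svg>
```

viewBox `0 0 183.496 177.995` with mm width/height → 1 unit = 1 mm. Flip: y_m = 177.995 − y_svg.

**Shape 1** — `<path>` regular polygon, stroke `#ff00ff` → engrave (S386, F3618). Machine vertices: (132.790,135.946) → (123.710,133.940) → (121.704,143.020) → (130.784,145.026) → (132.790,135.946). Closed: final G1 returns to the first vertex.

G21
G90
G0 X132.790 Y135.946
M3 S386
G1 X123.710 Y133.940 F3618
G1 X121.704 Y143.020
G1 X130.784 Y145.026
G1 X132.790 Y135.946
M5
G0 X0.000 Y0.000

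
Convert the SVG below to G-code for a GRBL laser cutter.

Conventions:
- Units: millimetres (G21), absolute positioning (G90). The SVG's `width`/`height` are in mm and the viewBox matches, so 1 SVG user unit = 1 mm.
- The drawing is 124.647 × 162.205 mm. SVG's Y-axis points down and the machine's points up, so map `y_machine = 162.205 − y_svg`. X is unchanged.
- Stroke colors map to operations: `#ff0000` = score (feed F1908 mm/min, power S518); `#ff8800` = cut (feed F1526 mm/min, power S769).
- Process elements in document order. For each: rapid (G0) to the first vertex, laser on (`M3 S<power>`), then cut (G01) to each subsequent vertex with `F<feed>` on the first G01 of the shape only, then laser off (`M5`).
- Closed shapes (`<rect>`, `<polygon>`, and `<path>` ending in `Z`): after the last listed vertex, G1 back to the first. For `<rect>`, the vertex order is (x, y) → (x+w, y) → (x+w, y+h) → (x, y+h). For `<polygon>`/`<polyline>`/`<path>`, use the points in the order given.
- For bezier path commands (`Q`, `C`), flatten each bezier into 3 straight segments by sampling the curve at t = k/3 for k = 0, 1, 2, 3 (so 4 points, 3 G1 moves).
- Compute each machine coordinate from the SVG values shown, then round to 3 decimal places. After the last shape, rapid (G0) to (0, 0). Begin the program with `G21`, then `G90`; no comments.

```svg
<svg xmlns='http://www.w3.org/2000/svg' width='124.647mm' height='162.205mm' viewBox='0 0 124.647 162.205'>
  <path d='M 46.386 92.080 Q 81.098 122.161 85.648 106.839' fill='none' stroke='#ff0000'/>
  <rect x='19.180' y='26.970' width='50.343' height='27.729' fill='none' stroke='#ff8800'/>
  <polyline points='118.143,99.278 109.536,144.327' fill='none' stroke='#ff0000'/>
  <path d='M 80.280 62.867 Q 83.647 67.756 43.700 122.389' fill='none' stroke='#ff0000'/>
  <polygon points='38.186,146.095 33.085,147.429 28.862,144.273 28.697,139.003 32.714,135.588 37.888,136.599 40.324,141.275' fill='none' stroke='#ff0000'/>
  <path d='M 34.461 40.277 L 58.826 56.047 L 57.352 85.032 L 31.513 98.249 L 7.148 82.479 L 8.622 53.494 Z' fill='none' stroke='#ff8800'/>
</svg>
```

G21
G90
G0 X46.386 Y70.125
M3 S518
G01 X66.176 Y55.116 F1908
G01 X79.263 Y50.196
G01 X85.648 Y55.366
M5
G0 X19.180 Y135.235
M3 S769
G01 X69.523 Y135.235 F1526
G01 X69.523 Y107.506
G01 X19.180 Y107.506
G01 X19.180 Y135.235
M5
G0 X118.143 Y62.927
M3 S518
G01 X109.536 Y17.878 F1908
M5
G0 X80.280 Y99.338
M3 S518
G01 X77.712 Y90.552 F1908
G01 X65.519 Y70.711
G01 X43.700 Y39.816
M5
G0 X38.186 Y16.110
M3 S518
G01 X33.085 Y14.776 F1908
G01 X28.862 Y17.932
G01 X28.697 Y23.202
G01 X32.714 Y26.617
G01 X37.888 Y25.606
G01 X40.324 Y20.930
G01 X38.186 Y16.110
M5
G0 X34.461 Y121.928
M3 S769
G01 X58.826 Y106.158 F1526
G01 X57.352 Y77.173
G01 X31.513 Y63.956
G01 X7.148 Y79.726
G01 X8.622 Y108.711
G01 X34.461 Y121.928
M5
G0 X0.000 Y0.000

Since the viewBox matches the mm dimensions, user units are millimetres directly. The only transform is the Y-flip y_m = 162.205 − y_svg.

Shape 1 is a quadratic bezier drawn with `<path>`. Its stroke #ff0000 means score at S518, F1908. After flipping Y the toolpath is (46.386,70.125) → (66.176,55.116) → (79.263,50.196) → (85.648,55.366).

Shape 2 is a rectangle drawn with `<rect>`. Its stroke #ff8800 means cut at S769, F1526. After flipping Y the toolpath is (19.180,135.235) → (69.523,135.235) → (69.523,107.506) → (19.180,107.506) → (19.180,135.235), returning to the start.

Shape 3 is a line segment drawn with `<polyline>`. Its stroke #ff0000 means score at S518, F1908. After flipping Y the toolpath is (118.143,62.927) → (109.536,17.878).

Shape 4 is a quadratic bezier drawn with `<path>`. Its stroke #ff0000 means score at S518, F1908. After flipping Y the toolpath is (80.280,99.338) → (77.712,90.552) → (65.519,70.711) → (43.700,39.816).

Shape 5 is a regular polygon drawn with `<polygon>`. Its stroke #ff0000 means score at S518, F1908. After flipping Y the toolpath is (38.186,16.110) → (33.085,14.776) → (28.862,17.932) → (28.697,23.202) → (32.714,26.617) → (37.888,25.606) → (40.324,20.930) → (38.186,16.110), returning to the start.

Shape 6 is a regular polygon drawn with `<path>`. Its stroke #ff8800 means cut at S769, F1526. After flipping Y the toolpath is (34.461,121.928) → (58.826,106.158) → (57.352,77.173) → (31.513,63.956) → (7.148,79.726) → (8.622,108.711) → (34.461,121.928), returning to the start.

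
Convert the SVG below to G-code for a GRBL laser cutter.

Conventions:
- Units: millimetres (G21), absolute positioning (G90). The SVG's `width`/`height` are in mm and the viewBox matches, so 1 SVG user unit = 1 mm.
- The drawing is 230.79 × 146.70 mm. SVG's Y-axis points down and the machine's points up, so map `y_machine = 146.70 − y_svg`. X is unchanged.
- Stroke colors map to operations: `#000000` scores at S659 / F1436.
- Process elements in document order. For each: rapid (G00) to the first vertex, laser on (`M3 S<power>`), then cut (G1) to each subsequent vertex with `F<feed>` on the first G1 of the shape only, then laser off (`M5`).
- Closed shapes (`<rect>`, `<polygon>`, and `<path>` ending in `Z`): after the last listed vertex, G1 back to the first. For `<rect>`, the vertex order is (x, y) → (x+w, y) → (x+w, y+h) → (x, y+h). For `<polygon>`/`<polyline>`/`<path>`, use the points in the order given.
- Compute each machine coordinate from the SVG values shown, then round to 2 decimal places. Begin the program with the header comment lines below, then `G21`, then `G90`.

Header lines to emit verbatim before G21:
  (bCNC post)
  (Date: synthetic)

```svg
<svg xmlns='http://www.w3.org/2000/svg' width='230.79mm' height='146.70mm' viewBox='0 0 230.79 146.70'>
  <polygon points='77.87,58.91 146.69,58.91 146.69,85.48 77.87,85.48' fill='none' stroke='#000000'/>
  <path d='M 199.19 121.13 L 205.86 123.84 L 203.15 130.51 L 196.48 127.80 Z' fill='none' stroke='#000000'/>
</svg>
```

viewBox `0 0 230.79 146.70` with mm width/height → 1 unit = 1 mm. Flip: y_m = 146.70 − y_svg.

**Shape 1** — `<polygon>` rectangle, stroke `#000000` → score (S659, F1436). Machine vertices: (77.87,87.79) → (146.69,87.79) → (146.69,61.22) → (77.87,61.22) → (77.87,87.79). Closed: final G1 returns to the first vertex.

**Shape 2** — `<path>` regular polygon, stroke `#000000` → score (S659, F1436). Machine vertices: (199.19,25.57) → (205.86,22.86) → (203.15,16.19) → (196.48,18.90) → (199.19,25.57). Closed: final G1 returns to the first vertex.

(bCNC post)
(Date: synthetic)
G21
G90
G00 X77.87 Y87.79
M3 S659
G1 X146.69 Y87.79 F1436
G1 X146.69 Y61.22
G1 X77.87 Y61.22
G1 X77.87 Y87.79
M5
G00 X199.19 Y25.57
M3 S659
G1 X205.86 Y22.86 F1436
G1 X203.15 Y16.19
G1 X196.48 Y18.90
G1 X199.19 Y25.57
M5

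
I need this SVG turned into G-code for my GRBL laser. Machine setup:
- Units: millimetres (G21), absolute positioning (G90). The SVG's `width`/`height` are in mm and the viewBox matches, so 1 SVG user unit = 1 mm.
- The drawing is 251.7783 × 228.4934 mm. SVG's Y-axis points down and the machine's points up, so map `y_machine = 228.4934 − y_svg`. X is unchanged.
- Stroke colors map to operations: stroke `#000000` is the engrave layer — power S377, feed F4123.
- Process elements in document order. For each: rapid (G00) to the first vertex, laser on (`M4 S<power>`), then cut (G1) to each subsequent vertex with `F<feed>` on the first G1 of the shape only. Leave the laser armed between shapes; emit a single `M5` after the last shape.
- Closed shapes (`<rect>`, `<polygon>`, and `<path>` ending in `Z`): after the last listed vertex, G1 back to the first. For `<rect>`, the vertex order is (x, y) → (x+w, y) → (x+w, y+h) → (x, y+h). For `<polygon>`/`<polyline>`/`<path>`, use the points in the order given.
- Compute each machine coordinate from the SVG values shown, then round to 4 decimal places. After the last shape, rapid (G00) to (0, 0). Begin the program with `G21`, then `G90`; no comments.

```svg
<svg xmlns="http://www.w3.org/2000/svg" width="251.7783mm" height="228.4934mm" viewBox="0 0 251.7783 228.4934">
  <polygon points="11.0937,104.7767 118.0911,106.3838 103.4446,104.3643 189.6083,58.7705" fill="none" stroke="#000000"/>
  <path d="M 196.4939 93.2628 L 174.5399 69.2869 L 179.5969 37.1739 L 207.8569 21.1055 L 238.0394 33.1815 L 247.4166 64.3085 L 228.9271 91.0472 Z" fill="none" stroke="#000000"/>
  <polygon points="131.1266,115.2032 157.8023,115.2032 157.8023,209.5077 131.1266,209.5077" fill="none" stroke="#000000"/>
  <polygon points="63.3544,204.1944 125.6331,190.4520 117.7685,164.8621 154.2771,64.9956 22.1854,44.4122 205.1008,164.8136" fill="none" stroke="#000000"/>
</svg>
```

G21
G90
G00 X11.0937 Y123.7167
M4 S377
G1 X118.0911 Y122.1096 F4123
G1 X103.4446 Y124.1291
G1 X189.6083 Y169.7229
G1 X11.0937 Y123.7167
G00 X196.4939 Y135.2306
M4 S377
G1 X174.5399 Y159.2065 F4123
G1 X179.5969 Y191.3195
G1 X207.8569 Y207.3879
G1 X238.0394 Y195.3119
G1 X247.4166 Y164.1849
G1 X228.9271 Y137.4462
G1 X196.4939 Y135.2306
G00 X131.1266 Y113.2902
M4 S377
G1 X157.8023 Y113.2902 F4123
G1 X157.8023 Y18.9857
G1 X131.1266 Y18.9857
G1 X131.1266 Y113.2902
G00 X63.3544 Y24.2990
M4 S377
G1 X125.6331 Y38.0414 F4123
G1 X117.7685 Y63.6313
G1 X154.2771 Y163.4978
G1 X22.1854 Y184.0812
G1 X205.1008 Y63.6798
G1 X63.3544 Y24.2990
M5
G00 X0.0000 Y0.0000

1 u = 1 mm; y_m = 228.4934 − y.

[1] `<polygon>` closed polygon, #000000→engrave S377 F4123: (11.0937,123.7167) → (118.0911,122.1096) → (103.4446,124.1291) → (189.6083,169.7229) → (11.0937,123.7167) (closed)

[2] `<path>` regular polygon, #000000→engrave S377 F4123: (196.4939,135.2306) → (174.5399,159.2065) → (179.5969,191.3195) → (207.8569,207.3879) → (238.0394,195.3119) → (247.4166,164.1849) → (228.9271,137.4462) → (196.4939,135.2306) (closed)

[3] `<polygon>` rectangle, #000000→engrave S377 F4123: (131.1266,113.2902) → (157.8023,113.2902) → (157.8023,18.9857) → (131.1266,18.9857) → (131.1266,113.2902) (closed)

[4] `<polygon>` closed polygon, #000000→engrave S377 F4123: (63.3544,24.2990) → (125.6331,38.0414) → (117.7685,63.6313) → (154.2771,163.4978) → (22.1854,184.0812) → (205.1008,63.6798) → (63.3544,24.2990) (closed)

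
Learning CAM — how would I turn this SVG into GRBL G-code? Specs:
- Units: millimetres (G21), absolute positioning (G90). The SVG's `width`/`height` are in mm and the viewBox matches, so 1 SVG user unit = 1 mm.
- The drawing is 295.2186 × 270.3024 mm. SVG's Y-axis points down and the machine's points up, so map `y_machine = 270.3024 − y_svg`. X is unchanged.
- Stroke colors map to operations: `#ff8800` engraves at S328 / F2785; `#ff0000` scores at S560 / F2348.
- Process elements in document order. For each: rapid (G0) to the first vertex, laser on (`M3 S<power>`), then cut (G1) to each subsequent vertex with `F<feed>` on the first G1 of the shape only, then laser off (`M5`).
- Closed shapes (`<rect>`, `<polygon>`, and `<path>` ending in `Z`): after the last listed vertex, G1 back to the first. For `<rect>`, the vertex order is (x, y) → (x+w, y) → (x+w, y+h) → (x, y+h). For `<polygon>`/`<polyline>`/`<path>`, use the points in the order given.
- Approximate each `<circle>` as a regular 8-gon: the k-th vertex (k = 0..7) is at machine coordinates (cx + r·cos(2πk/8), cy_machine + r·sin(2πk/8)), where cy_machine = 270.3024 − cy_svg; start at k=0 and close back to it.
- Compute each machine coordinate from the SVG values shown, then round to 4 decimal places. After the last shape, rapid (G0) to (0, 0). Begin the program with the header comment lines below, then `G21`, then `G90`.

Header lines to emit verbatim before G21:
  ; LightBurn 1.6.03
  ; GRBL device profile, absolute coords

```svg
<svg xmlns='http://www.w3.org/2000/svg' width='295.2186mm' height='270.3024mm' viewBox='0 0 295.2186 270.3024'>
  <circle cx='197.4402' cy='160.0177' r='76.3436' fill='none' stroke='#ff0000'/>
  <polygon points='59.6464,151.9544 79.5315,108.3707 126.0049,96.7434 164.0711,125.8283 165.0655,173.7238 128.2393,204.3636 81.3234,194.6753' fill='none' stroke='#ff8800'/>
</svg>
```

; LightBurn 1.6.03
; GRBL device profile, absolute coords
G21
G90
G0 X273.7838 Y110.2847
M3 S560
G1 X251.4233 Y164.2678 F2348
G1 X197.4402 Y186.6283
G1 X143.4571 Y164.2678
G1 X121.0966 Y110.2847
G1 X143.4571 Y56.3016
G1 X197.4402 Y33.9411
G1 X251.4233 Y56.3016
G1 X273.7838 Y110.2847
M5
G0 X59.6464 Y118.3480
M3 S328
G1 X79.5315 Y161.9317 F2785
G1 X126.0049 Y173.5590
G1 X164.0711 Y144.4741
G1 X165.0655 Y96.5786
G1 X128.2393 Y65.9388
G1 X81.3234 Y75.6271
G1 X59.6464 Y118.3480
M5
G0 X0.0000 Y0.0000

Since the viewBox matches the mm dimensions, user units are millimetres directly. The only transform is the Y-flip y_m = 270.3024 − y_svg.

Shape 1 is a circle drawn with `<circle>`. Its stroke #ff0000 means score at S560, F2348. After flipping Y the toolpath is (273.7838,110.2847) → (251.4233,164.2678) → (197.4402,186.6283) → (143.4571,164.2678) → (121.0966,110.2847) → (143.4571,56.3016) → (197.4402,33.9411) → (251.4233,56.3016) → (273.7838,110.2847), returning to the start.

Shape 2 is a regular polygon drawn with `<polygon>`. Its stroke #ff8800 means engrave at S328, F2785. After flipping Y the toolpath is (59.6464,118.3480) → (79.5315,161.9317) → (126.0049,173.5590) → (164.0711,144.4741) → (165.0655,96.5786) → (128.2393,65.9388) → (81.3234,75.6271) → (59.6464,118.3480), returning to the start.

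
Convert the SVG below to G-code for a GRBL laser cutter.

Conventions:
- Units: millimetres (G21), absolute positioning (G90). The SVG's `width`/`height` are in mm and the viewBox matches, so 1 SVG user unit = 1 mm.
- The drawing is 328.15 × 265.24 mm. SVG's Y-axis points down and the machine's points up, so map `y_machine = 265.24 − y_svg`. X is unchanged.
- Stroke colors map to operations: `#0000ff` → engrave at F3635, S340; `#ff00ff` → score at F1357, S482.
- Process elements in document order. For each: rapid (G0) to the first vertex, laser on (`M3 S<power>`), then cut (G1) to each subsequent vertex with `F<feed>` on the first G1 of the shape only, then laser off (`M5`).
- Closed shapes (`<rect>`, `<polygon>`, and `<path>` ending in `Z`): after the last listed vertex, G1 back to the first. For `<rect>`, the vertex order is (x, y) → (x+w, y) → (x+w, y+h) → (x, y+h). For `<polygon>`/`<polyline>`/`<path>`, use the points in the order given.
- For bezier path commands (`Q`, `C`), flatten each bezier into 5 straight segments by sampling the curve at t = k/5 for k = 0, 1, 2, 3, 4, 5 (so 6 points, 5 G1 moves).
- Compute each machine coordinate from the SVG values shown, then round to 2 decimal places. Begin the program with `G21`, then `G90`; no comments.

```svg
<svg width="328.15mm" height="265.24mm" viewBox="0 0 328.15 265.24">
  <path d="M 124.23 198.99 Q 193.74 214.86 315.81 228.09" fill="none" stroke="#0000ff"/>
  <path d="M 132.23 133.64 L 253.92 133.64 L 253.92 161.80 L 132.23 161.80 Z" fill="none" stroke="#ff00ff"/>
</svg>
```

G21
G90
G0 X124.23 Y66.25
M3 S340
G1 X154.14 Y60.01 F3635
G1 X188.25 Y53.98
G1 X226.56 Y48.16
G1 X269.08 Y42.55
G1 X315.81 Y37.15
M5
G0 X132.23 Y131.60
M3 S482
G1 X253.92 Y131.60 F1357
G1 X253.92 Y103.44
G1 X132.23 Y103.44
G1 X132.23 Y131.60
M5

viewBox `0 0 328.15 265.24` with mm width/height → 1 unit = 1 mm. Flip: y_m = 265.24 − y_svg.

**Shape 1** — `<path>` quadratic bezier, stroke `#0000ff` → engrave (S340, F3635). Control points (SVG): P0=(124.23,198.99), P1=(193.74,214.86), P2=(315.81,228.09); sampled at t=k/5. Machine vertices: (124.23,66.25) → (154.14,60.01) → (188.25,53.98) → (226.56,48.16) → (269.08,42.55) → (315.81,37.15). Open path.

**Shape 2** — `<path>` rectangle, stroke `#ff00ff` → score (S482, F1357). Machine vertices: (132.23,131.60) → (253.92,131.60) → (253.92,103.44) → (132.23,103.44) → (132.23,131.60). Closed: final G1 returns to the first vertex.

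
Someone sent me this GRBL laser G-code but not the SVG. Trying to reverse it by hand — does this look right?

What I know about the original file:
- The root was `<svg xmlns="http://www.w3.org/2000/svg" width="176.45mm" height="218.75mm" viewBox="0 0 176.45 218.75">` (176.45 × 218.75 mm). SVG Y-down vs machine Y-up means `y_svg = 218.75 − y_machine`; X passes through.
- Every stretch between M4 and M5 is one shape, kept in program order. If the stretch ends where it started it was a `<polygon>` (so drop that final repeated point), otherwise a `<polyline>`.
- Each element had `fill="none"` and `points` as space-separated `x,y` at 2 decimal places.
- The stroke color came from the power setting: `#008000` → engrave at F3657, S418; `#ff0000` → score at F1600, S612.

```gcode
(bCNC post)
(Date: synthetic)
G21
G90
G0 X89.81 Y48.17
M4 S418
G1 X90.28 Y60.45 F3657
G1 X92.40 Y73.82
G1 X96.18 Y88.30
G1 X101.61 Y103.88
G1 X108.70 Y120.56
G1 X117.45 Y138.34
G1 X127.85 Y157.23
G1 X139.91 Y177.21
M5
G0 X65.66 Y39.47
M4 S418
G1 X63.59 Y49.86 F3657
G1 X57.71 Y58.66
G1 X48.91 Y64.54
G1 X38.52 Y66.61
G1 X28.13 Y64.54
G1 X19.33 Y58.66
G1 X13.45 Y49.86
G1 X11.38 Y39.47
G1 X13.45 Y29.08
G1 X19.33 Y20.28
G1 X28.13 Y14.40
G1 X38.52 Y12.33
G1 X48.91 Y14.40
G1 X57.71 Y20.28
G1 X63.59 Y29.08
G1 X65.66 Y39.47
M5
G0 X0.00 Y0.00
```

<svg xmlns="http://www.w3.org/2000/svg" width="176.45mm" height="218.75mm" viewBox="0 0 176.45 218.75">
  <polyline points="89.81,170.58 90.28,158.30 92.40,144.93 96.18,130.45 101.61,114.87 108.70,98.19 117.45,80.41 127.85,61.52 139.91,41.54" fill="none" stroke="#008000"/>
  <polygon points="65.66,179.28 63.59,168.89 57.71,160.09 48.91,154.21 38.52,152.14 28.13,154.21 19.33,160.09 13.45,168.89 11.38,179.28 13.45,189.67 19.33,198.47 28.13,204.35 38.52,206.42 48.91,204.35 57.71,198.47 63.59,189.67" fill="none" stroke="#008000"/>
</svg>

Machine Y-up, SVG Y-down with viewBox height 218.75, so y_svg = 218.75 − y_machine; X carries over. Every run uses S418, so all elements get stroke `#008000` (engrave).

Run 1: The run is open, so emit a `<polyline>` with points (Y-flipped): 89.81,170.58 90.28,158.30 92.40,144.93 96.18,130.45 101.61,114.87 108.70,98.19 117.45,80.41 127.85,61.52 139.91,41.54.

Run 2: The run returns to its start, so emit a `<polygon>` with points (Y-flipped): 65.66,179.28 63.59,168.89 57.71,160.09 48.91,154.21 38.52,152.14 28.13,154.21 19.33,160.09 13.45,168.89 11.38,179.28 13.45,189.67 19.33,198.47 28.13,204.35 38.52,206.42 48.91,204.35 57.71,198.47 63.59,189.67.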